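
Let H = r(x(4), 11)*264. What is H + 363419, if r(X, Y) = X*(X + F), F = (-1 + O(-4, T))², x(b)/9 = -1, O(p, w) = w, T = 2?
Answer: 382427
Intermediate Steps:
x(b) = -9 (x(b) = 9*(-1) = -9)
F = 1 (F = (-1 + 2)² = 1² = 1)
r(X, Y) = X*(1 + X) (r(X, Y) = X*(X + 1) = X*(1 + X))
H = 19008 (H = -9*(1 - 9)*264 = -9*(-8)*264 = 72*264 = 19008)
H + 363419 = 19008 + 363419 = 382427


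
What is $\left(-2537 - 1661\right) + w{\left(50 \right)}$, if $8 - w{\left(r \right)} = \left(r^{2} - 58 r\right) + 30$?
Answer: $-3820$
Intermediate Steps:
$w{\left(r \right)} = -22 - r^{2} + 58 r$ ($w{\left(r \right)} = 8 - \left(\left(r^{2} - 58 r\right) + 30\right) = 8 - \left(30 + r^{2} - 58 r\right) = -22 - r^{2} + 58 r$)
$\left(-2537 - 1661\right) + w{\left(50 \right)} = \left(-2537 - 1661\right) - -378 = -4198 - -378 = -4198 + 378 = -3820$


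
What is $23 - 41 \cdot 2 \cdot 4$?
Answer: $-305$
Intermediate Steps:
$23 - 41 \cdot 2 \cdot 4 = 23 - 328 = -305$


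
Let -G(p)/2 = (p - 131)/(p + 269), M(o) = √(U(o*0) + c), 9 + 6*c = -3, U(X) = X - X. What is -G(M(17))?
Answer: -70474/72363 + 800*I*√2/72363 ≈ -0.9739 + 0.015635*I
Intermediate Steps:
U(X) = 0
c = -2 (c = -3/2 + (⅙)*(-3) = -3/2 - ½ = -2)
M(o) = I*√2 (M(o) = √(0 - 2) = √(-2) = I*√2)
G(p) = -2*(-131 + p)/(269 + p) (G(p) = -2*(p - 131)/(p + 269) = -2*(-131 + p)/(269 + p))
-G(M(17)) = -2*(131 - I*√2)/(269 + I*√2)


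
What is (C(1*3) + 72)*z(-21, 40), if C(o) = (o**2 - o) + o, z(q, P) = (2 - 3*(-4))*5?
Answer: 5670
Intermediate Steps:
z(q, P) = 70 (z(q, P) = (2 + 12)*5 = 14*5 = 70)
C(o) = o**2
(C(1*3) + 72)*z(-21, 40) = ((1*3)**2 + 72)*70 = (3**2 + 72)*70 = (9 + 72)*70 = 81*70 = 5670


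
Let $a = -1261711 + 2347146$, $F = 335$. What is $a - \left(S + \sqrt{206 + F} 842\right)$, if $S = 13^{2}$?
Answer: $1085266 - 842 \sqrt{541} \approx 1.0657 \cdot 10^{6}$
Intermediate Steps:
$a = 1085435$
$S = 169$
$a - \left(S + \sqrt{206 + F} 842\right) = 1085435 - \left(169 + \sqrt{206 + 335} \cdot 842\right) = 1085435 - \left(169 + \sqrt{541} \cdot 842\right) = 1085435 - \left(169 + 842 \sqrt{541}\right) = 1085266 - 842 \sqrt{541}$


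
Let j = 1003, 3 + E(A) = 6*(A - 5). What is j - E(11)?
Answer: 970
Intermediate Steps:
E(A) = -33 + 6*A (E(A) = -3 + 6*(A - 5) = -3 + 6*(-5 + A) = -3 + (-30 + 6*A) = -33 + 6*A)
j - E(11) = 1003 - (-33 + 6*11) = 1003 - (-33 + 66) = 1003 - 1*33 = 1003 - 33 = 970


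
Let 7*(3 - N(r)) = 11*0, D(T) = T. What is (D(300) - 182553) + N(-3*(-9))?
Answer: -182250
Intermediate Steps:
N(r) = 3 (N(r) = 3 - 11*0/7 = 3 - ⅐*0 = 3 + 0 = 3)
(D(300) - 182553) + N(-3*(-9)) = (300 - 182553) + 3 = -182253 + 3 = -182250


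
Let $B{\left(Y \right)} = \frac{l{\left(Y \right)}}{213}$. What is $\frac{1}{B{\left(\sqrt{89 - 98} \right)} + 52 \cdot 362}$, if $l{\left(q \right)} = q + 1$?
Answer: $\frac{854026269}{16076194497178} - \frac{639 i}{16076194497178} \approx 5.3124 \cdot 10^{-5} - 3.9748 \cdot 10^{-11} i$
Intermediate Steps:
$l{\left(q \right)} = 1 + q$
$B{\left(Y \right)} = \frac{1}{213} + \frac{Y}{213}$ ($B{\left(Y \right)} = \frac{1 + Y}{213} = \left(1 + Y\right) \frac{1}{213} = \frac{1}{213} + \frac{Y}{213}$)
$\frac{1}{B{\left(\sqrt{89 - 98} \right)} + 52 \cdot 362} = \frac{1}{\left(\frac{1}{213} + \frac{\sqrt{89 - 98}}{213}\right) + 52 \cdot 362} = \frac{1}{\left(\frac{1}{213} + \frac{\sqrt{-9}}{213}\right) + 18824} = \frac{1}{\left(\frac{1}{213} + \frac{3 i}{213}\right) + 18824} = \frac{1}{\left(\frac{1}{213} + \frac{i}{71}\right) + 18824} = \frac{1}{\frac{4009513}{213} + \frac{i}{71}} = \frac{45369 \left(\frac{4009513}{213} - \frac{i}{71}\right)}{16076194497178}$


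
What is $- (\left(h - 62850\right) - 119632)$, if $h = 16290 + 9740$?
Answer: $156452$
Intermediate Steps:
$h = 26030$
$- (\left(h - 62850\right) - 119632) = - (\left(26030 - 62850\right) - 119632) = - (-36820 - 119632) = \left(-1\right) \left(-156452\right) = 156452$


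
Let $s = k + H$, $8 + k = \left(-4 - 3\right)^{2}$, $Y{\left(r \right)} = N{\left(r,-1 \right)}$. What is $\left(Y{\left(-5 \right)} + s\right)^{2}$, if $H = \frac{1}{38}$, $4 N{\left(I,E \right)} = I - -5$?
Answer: $\frac{2430481}{1444} \approx 1683.2$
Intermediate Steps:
$N{\left(I,E \right)} = \frac{5}{4} + \frac{I}{4}$ ($N{\left(I,E \right)} = \frac{I - -5}{4} = \frac{I + 5}{4} = \frac{5 + I}{4} = \frac{5}{4} + \frac{I}{4}$)
$Y{\left(r \right)} = \frac{5}{4} + \frac{r}{4}$
$H = \frac{1}{38} \approx 0.026316$
$k = 41$ ($k = -8 + \left(-4 - 3\right)^{2} = -8 + \left(-7\right)^{2} = -8 + 49 = 41$)
$s = \frac{1559}{38}$ ($s = 41 + \frac{1}{38} = \frac{1559}{38} \approx 41.026$)
$\left(Y{\left(-5 \right)} + s\right)^{2} = \left(\left(\frac{5}{4} + \frac{1}{4} \left(-5\right)\right) + \frac{1559}{38}\right)^{2} = \left(\left(\frac{5}{4} - \frac{5}{4}\right) + \frac{1559}{38}\right)^{2} = \left(0 + \frac{1559}{38}\right)^{2} = \left(\frac{1559}{38}\right)^{2} = \frac{2430481}{1444}$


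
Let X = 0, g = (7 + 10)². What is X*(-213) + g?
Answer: 289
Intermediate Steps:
g = 289 (g = 17² = 289)
X*(-213) + g = 0*(-213) + 289 = 0 + 289 = 289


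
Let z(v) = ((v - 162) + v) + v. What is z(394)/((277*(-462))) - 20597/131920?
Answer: -461739813/2813721680 ≈ -0.16410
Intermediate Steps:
z(v) = -162 + 3*v (z(v) = ((-162 + v) + v) + v = (-162 + 2*v) + v = -162 + 3*v)
z(394)/((277*(-462))) - 20597/131920 = (-162 + 3*394)/((277*(-462))) - 20597/131920 = (-162 + 1182)/(-127974) - 20597*1/131920 = 1020*(-1/127974) - 20597/131920 = -170/21329 - 20597/131920 = -461739813/2813721680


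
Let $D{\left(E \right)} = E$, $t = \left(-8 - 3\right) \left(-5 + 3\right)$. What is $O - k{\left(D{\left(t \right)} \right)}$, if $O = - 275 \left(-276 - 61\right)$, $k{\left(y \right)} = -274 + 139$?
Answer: $92810$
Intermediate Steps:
$t = 22$ ($t = \left(-11\right) \left(-2\right) = 22$)
$k{\left(y \right)} = -135$
$O = 92675$ ($O = - 275 \left(-276 + \left(-151 + 90\right)\right) = - 275 \left(-276 - 61\right) = \left(-275\right) \left(-337\right) = 92675$)
$O - k{\left(D{\left(t \right)} \right)} = 92675 - -135 = 92675 + 135 = 92810$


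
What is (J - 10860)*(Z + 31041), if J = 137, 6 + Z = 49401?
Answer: -862515228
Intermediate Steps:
Z = 49395 (Z = -6 + 49401 = 49395)
(J - 10860)*(Z + 31041) = (137 - 10860)*(49395 + 31041) = -10723*80436 = -862515228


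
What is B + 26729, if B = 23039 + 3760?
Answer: 53528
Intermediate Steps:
B = 26799
B + 26729 = 26799 + 26729 = 53528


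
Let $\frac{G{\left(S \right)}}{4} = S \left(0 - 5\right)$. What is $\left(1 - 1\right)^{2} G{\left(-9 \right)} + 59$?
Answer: $59$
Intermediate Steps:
$G{\left(S \right)} = - 20 S$ ($G{\left(S \right)} = 4 S \left(0 - 5\right) = 4 S \left(-5\right) = 4 \left(- 5 S\right) = - 20 S$)
$\left(1 - 1\right)^{2} G{\left(-9 \right)} + 59 = \left(1 - 1\right)^{2} \left(\left(-20\right) \left(-9\right)\right) + 59 = 0^{2} \cdot 180 + 59 = 0 \cdot 180 + 59 = 0 + 59 = 59$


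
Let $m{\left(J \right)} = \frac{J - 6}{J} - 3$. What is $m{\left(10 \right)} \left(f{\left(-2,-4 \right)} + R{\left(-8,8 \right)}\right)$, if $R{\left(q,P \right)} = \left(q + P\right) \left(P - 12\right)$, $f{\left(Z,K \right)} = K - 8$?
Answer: $\frac{156}{5} \approx 31.2$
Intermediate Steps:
$f{\left(Z,K \right)} = -8 + K$
$R{\left(q,P \right)} = \left(-12 + P\right) \left(P + q\right)$ ($R{\left(q,P \right)} = \left(P + q\right) \left(-12 + P\right) = \left(-12 + P\right) \left(P + q\right)$)
$m{\left(J \right)} = -3 + \frac{-6 + J}{J}$ ($m{\left(J \right)} = \frac{J - 6}{J} - 3 = \frac{-6 + J}{J} - 3 = -3 + \frac{-6 + J}{J}$)
$m{\left(10 \right)} \left(f{\left(-2,-4 \right)} + R{\left(-8,8 \right)}\right) = \left(-2 - \frac{6}{10}\right) \left(\left(-8 - 4\right) + \left(8^{2} - 96 - -96 + 8 \left(-8\right)\right)\right) = \left(-2 - \frac{3}{5}\right) \left(-12 + \left(64 - 96 + 96 - 64\right)\right) = \left(-2 - \frac{3}{5}\right) \left(-12 + 0\right) = \left(- \frac{13}{5}\right) \left(-12\right) = \frac{156}{5}$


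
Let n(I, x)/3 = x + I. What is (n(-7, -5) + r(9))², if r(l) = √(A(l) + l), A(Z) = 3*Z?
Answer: 900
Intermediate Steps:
n(I, x) = 3*I + 3*x (n(I, x) = 3*(x + I) = 3*(I + x) = 3*I + 3*x)
r(l) = 2*√l (r(l) = √(3*l + l) = √(4*l) = 2*√l)
(n(-7, -5) + r(9))² = ((3*(-7) + 3*(-5)) + 2*√9)² = ((-21 - 15) + 2*3)² = (-36 + 6)² = (-30)² = 900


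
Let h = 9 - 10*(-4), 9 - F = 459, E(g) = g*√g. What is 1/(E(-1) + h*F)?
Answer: -22050/486202501 + I/486202501 ≈ -4.5351e-5 + 2.0568e-9*I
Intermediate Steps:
E(g) = g^(3/2)
F = -450 (F = 9 - 1*459 = 9 - 459 = -450)
h = 49 (h = 9 - 10*(-4) = 9 + 40 = 49)
1/(E(-1) + h*F) = 1/((-1)^(3/2) + 49*(-450)) = 1/(-I - 22050) = 1/(-22050 - I) = (-22050 + I)/486202501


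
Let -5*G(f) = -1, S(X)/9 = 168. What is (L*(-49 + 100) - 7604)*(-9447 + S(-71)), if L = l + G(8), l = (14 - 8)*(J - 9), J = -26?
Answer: 145240653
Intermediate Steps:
S(X) = 1512 (S(X) = 9*168 = 1512)
G(f) = ⅕ (G(f) = -⅕*(-1) = ⅕)
l = -210 (l = (14 - 8)*(-26 - 9) = 6*(-35) = -210)
L = -1049/5 (L = -210 + ⅕ = -1049/5 ≈ -209.80)
(L*(-49 + 100) - 7604)*(-9447 + S(-71)) = (-1049*(-49 + 100)/5 - 7604)*(-9447 + 1512) = (-1049/5*51 - 7604)*(-7935) = (-53499/5 - 7604)*(-7935) = -91519/5*(-7935) = 145240653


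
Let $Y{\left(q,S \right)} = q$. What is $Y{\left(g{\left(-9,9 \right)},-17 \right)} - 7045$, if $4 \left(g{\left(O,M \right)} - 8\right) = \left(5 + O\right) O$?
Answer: $-7028$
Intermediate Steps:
$g{\left(O,M \right)} = 8 + \frac{O \left(5 + O\right)}{4}$ ($g{\left(O,M \right)} = 8 + \frac{\left(5 + O\right) O}{4} = 8 + \frac{O \left(5 + O\right)}{4}$)
$Y{\left(g{\left(-9,9 \right)},-17 \right)} - 7045 = \left(8 + \frac{\left(-9\right)^{2}}{4} + \frac{5}{4} \left(-9\right)\right) - 7045 = \left(8 + \frac{1}{4} \cdot 81 - \frac{45}{4}\right) - 7045 = \left(8 + \frac{81}{4} - \frac{45}{4}\right) - 7045 = 17 - 7045 = -7028$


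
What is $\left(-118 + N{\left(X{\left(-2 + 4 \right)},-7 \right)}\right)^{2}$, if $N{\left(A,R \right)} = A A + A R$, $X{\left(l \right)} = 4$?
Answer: $16900$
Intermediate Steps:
$N{\left(A,R \right)} = A^{2} + A R$
$\left(-118 + N{\left(X{\left(-2 + 4 \right)},-7 \right)}\right)^{2} = \left(-118 + 4 \left(4 - 7\right)\right)^{2} = \left(-118 + 4 \left(-3\right)\right)^{2} = \left(-118 - 12\right)^{2} = \left(-130\right)^{2} = 16900$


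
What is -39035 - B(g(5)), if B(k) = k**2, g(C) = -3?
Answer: -39044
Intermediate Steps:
-39035 - B(g(5)) = -39035 - 1*(-3)**2 = -39035 - 1*9 = -39035 - 9 = -39044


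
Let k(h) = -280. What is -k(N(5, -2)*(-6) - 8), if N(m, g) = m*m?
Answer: 280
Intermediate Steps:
N(m, g) = m²
-k(N(5, -2)*(-6) - 8) = -1*(-280) = 280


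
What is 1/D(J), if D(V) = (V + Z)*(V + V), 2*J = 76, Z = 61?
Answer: 1/7524 ≈ 0.00013291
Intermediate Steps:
J = 38 (J = (½)*76 = 38)
D(V) = 2*V*(61 + V) (D(V) = (V + 61)*(V + V) = (61 + V)*(2*V) = 2*V*(61 + V))
1/D(J) = 1/(2*38*(61 + 38)) = 1/(2*38*99) = 1/7524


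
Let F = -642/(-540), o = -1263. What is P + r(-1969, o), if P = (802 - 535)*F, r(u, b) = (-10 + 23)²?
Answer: 14593/30 ≈ 486.43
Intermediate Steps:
F = 107/90 (F = -642*(-1/540) = 107/90 ≈ 1.1889)
r(u, b) = 169 (r(u, b) = 13² = 169)
P = 9523/30 (P = (802 - 535)*(107/90) = 267*(107/90) = 9523/30 ≈ 317.43)
P + r(-1969, o) = 9523/30 + 169 = 14593/30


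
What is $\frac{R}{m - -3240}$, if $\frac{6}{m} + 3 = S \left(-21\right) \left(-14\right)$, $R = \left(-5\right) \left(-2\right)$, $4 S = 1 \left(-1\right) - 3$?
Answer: $\frac{495}{160379} \approx 0.0030864$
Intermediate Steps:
$S = -1$ ($S = \frac{1 \left(-1\right) - 3}{4} = \frac{-1 - 3}{4} = \frac{1}{4} \left(-4\right) = -1$)
$R = 10$
$m = - \frac{2}{99}$ ($m = \frac{6}{-3 + \left(-1\right) \left(-21\right) \left(-14\right)} = \frac{6}{-3 + 21 \left(-14\right)} = \frac{6}{-3 - 294} = \frac{6}{-297} = 6 \left(- \frac{1}{297}\right) = - \frac{2}{99} \approx -0.020202$)
$\frac{R}{m - -3240} = \frac{10}{- \frac{2}{99} - -3240} = \frac{10}{- \frac{2}{99} + 3240} = \frac{10}{\frac{320758}{99}} = 10 \cdot \frac{99}{320758} = \frac{495}{160379}$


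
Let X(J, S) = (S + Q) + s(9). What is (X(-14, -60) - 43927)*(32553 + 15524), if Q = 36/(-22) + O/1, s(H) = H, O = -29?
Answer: -23273835315/11 ≈ -2.1158e+9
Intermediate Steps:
Q = -337/11 (Q = 36/(-22) - 29/1 = 36*(-1/22) - 29*1 = -18/11 - 29 = -337/11 ≈ -30.636)
X(J, S) = -238/11 + S (X(J, S) = (S - 337/11) + 9 = (-337/11 + S) + 9 = -238/11 + S)
(X(-14, -60) - 43927)*(32553 + 15524) = ((-238/11 - 60) - 43927)*(32553 + 15524) = (-898/11 - 43927)*48077 = -484095/11*48077 = -23273835315/11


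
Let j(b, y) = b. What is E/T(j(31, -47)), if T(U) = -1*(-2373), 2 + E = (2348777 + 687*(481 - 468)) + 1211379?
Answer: 1189695/791 ≈ 1504.0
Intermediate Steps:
E = 3569085 (E = -2 + ((2348777 + 687*(481 - 468)) + 1211379) = -2 + ((2348777 + 687*13) + 1211379) = -2 + ((2348777 + 8931) + 1211379) = -2 + (2357708 + 1211379) = -2 + 3569087 = 3569085)
T(U) = 2373
E/T(j(31, -47)) = 3569085/2373 = 3569085*(1/2373) = 1189695/791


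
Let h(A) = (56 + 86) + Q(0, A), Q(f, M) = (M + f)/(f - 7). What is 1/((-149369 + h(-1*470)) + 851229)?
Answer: 7/4914484 ≈ 1.4244e-6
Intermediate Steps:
Q(f, M) = (M + f)/(-7 + f)
h(A) = 142 - A/7 (h(A) = (56 + 86) + (A + 0)/(-7 + 0) = 142 + A/(-7) = 142 - A/7)
1/((-149369 + h(-1*470)) + 851229) = 1/((-149369 + (142 - (-1)*470/7)) + 851229) = 1/((-149369 + (142 - ⅐*(-470))) + 851229) = 1/((-149369 + (142 + 470/7)) + 851229) = 1/((-149369 + 1464/7) + 851229) = 1/(-1044119/7 + 851229) = 1/(4914484/7) = 7/4914484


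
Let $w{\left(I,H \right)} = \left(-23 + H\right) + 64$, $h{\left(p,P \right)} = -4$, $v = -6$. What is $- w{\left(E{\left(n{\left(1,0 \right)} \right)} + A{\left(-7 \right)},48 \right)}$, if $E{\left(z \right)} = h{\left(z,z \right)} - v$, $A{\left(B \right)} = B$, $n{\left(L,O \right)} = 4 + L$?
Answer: $-89$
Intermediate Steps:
$E{\left(z \right)} = 2$ ($E{\left(z \right)} = -4 - -6 = -4 + 6 = 2$)
$w{\left(I,H \right)} = 41 + H$
$- w{\left(E{\left(n{\left(1,0 \right)} \right)} + A{\left(-7 \right)},48 \right)} = - (41 + 48) = \left(-1\right) 89 = -89$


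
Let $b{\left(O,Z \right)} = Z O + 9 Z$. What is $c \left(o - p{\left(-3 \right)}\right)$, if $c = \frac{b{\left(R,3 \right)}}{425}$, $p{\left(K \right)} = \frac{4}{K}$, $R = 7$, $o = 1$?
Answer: $\frac{112}{425} \approx 0.26353$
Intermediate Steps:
$b{\left(O,Z \right)} = 9 Z + O Z$ ($b{\left(O,Z \right)} = O Z + 9 Z = 9 Z + O Z$)
$c = \frac{48}{425}$ ($c = \frac{3 \left(9 + 7\right)}{425} = 3 \cdot 16 \cdot \frac{1}{425} = 48 \cdot \frac{1}{425} = \frac{48}{425} \approx 0.11294$)
$c \left(o - p{\left(-3 \right)}\right) = \frac{48 \left(1 - \frac{4}{-3}\right)}{425} = \frac{48 \left(1 - 4 \left(- \frac{1}{3}\right)\right)}{425} = \frac{48 \left(1 - - \frac{4}{3}\right)}{425} = \frac{48 \left(1 + \frac{4}{3}\right)}{425} = \frac{48}{425} \cdot \frac{7}{3} = \frac{112}{425}$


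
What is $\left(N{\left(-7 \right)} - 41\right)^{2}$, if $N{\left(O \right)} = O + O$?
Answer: $3025$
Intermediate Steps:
$N{\left(O \right)} = 2 O$
$\left(N{\left(-7 \right)} - 41\right)^{2} = \left(2 \left(-7\right) - 41\right)^{2} = \left(-14 - 41\right)^{2} = \left(-55\right)^{2} = 3025$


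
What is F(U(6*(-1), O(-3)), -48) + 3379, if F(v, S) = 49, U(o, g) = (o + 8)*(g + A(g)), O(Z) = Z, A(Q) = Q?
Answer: 3428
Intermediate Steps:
U(o, g) = 2*g*(8 + o) (U(o, g) = (o + 8)*(g + g) = (8 + o)*(2*g) = 2*g*(8 + o))
F(U(6*(-1), O(-3)), -48) + 3379 = 49 + 3379 = 3428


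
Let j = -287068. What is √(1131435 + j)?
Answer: √844367 ≈ 918.89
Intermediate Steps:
√(1131435 + j) = √(1131435 - 287068) = √844367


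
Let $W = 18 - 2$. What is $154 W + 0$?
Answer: $2464$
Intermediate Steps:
$W = 16$
$154 W + 0 = 154 \cdot 16 + 0 = 2464 + 0 = 2464$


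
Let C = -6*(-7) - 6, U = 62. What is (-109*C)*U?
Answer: -243288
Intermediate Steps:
C = 36 (C = 42 - 6 = 36)
(-109*C)*U = -109*36*62 = -3924*62 = -243288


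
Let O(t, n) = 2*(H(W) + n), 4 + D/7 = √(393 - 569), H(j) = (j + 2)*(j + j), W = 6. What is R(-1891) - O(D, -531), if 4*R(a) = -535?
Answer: 2945/4 ≈ 736.25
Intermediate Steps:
R(a) = -535/4 (R(a) = (¼)*(-535) = -535/4)
H(j) = 2*j*(2 + j) (H(j) = (2 + j)*(2*j) = 2*j*(2 + j))
D = -28 + 28*I*√11 (D = -28 + 7*√(393 - 569) = -28 + 7*√(-176) = -28 + 7*(4*I*√11) = -28 + 28*I*√11 ≈ -28.0 + 92.865*I)
O(t, n) = 192 + 2*n (O(t, n) = 2*(2*6*(2 + 6) + n) = 2*(2*6*8 + n) = 2*(96 + n) = 192 + 2*n)
R(-1891) - O(D, -531) = -535/4 - (192 + 2*(-531)) = -535/4 - (192 - 1062) = -535/4 - 1*(-870) = -535/4 + 870 = 2945/4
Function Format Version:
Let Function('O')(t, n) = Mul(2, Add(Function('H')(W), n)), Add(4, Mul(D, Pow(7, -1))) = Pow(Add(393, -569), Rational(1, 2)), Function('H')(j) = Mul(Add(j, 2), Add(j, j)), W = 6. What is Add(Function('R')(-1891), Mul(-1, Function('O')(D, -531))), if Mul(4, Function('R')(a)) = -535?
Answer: Rational(2945, 4) ≈ 736.25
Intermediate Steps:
Function('R')(a) = Rational(-535, 4) (Function('R')(a) = Mul(Rational(1, 4), -535) = Rational(-535, 4))
Function('H')(j) = Mul(2, j, Add(2, j)) (Function('H')(j) = Mul(Add(2, j), Mul(2, j)) = Mul(2, j, Add(2, j)))
D = Add(-28, Mul(28, I, Pow(11, Rational(1, 2)))) (D = Add(-28, Mul(7, Pow(Add(393, -569), Rational(1, 2)))) = Add(-28, Mul(7, Pow(-176, Rational(1, 2)))) = Add(-28, Mul(7, Mul(4, I, Pow(11, Rational(1, 2))))) = Add(-28, Mul(28, I, Pow(11, Rational(1, 2)))) ≈ Add(-28.000, Mul(92.865, I)))
Function('O')(t, n) = Add(192, Mul(2, n)) (Function('O')(t, n) = Mul(2, Add(Mul(2, 6, Add(2, 6)), n)) = Mul(2, Add(Mul(2, 6, 8), n)) = Mul(2, Add(96, n)) = Add(192, Mul(2, n)))
Add(Function('R')(-1891), Mul(-1, Function('O')(D, -531))) = Add(Rational(-535, 4), Mul(-1, Add(192, Mul(2, -531)))) = Add(Rational(-535, 4), Mul(-1, Add(192, -1062))) = Add(Rational(-535, 4), Mul(-1, -870)) = Add(Rational(-535, 4), 870) = Rational(2945, 4)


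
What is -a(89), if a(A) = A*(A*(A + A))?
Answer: -1409938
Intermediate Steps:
a(A) = 2*A³ (a(A) = A*(A*(2*A)) = A*(2*A²) = 2*A³)
-a(89) = -2*89³ = -2*704969 = -1*1409938 = -1409938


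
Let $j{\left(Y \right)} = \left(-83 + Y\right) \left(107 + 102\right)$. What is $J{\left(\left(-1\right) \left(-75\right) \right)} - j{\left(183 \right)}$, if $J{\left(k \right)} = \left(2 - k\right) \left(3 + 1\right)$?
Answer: $-21192$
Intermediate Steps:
$j{\left(Y \right)} = -17347 + 209 Y$ ($j{\left(Y \right)} = \left(-83 + Y\right) 209 = -17347 + 209 Y$)
$J{\left(k \right)} = 8 - 4 k$ ($J{\left(k \right)} = \left(2 - k\right) 4 = 8 - 4 k$)
$J{\left(\left(-1\right) \left(-75\right) \right)} - j{\left(183 \right)} = \left(8 - 4 \left(\left(-1\right) \left(-75\right)\right)\right) - \left(-17347 + 209 \cdot 183\right) = \left(8 - 300\right) - \left(-17347 + 38247\right) = \left(8 - 300\right) - 20900 = -292 - 20900 = -21192$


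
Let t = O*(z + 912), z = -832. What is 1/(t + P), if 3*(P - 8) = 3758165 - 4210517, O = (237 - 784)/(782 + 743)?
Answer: -305/45995432 ≈ -6.6311e-6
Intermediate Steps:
O = -547/1525 ≈ -0.35869
P = -150776 (P = 8 + (3758165 - 4210517)/3 = 8 + (⅓)*(-452352) = 8 - 150784 = -150776)
t = -8752/305 (t = -547*(-832 + 912)/1525 = -547/1525*80 = -8752/305 ≈ -28.695)
1/(t + P) = 1/(-8752/305 - 150776) = 1/(-45995432/305) = -305/45995432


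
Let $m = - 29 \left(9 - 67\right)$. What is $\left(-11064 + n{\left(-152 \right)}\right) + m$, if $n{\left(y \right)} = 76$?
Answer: $-9306$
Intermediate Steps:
$m = 1682$ ($m = \left(-29\right) \left(-58\right) = 1682$)
$\left(-11064 + n{\left(-152 \right)}\right) + m = \left(-11064 + 76\right) + 1682 = -10988 + 1682 = -9306$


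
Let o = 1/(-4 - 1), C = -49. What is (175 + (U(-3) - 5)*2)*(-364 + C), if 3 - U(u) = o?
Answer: -353941/5 ≈ -70788.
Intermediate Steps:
o = -⅕ (o = 1/(-5) = -⅕ ≈ -0.20000)
U(u) = 16/5 (U(u) = 3 - 1*(-⅕) = 3 + ⅕ = 16/5)
(175 + (U(-3) - 5)*2)*(-364 + C) = (175 + (16/5 - 5)*2)*(-364 - 49) = (175 - 9/5*2)*(-413) = (175 - 18/5)*(-413) = (857/5)*(-413) = -353941/5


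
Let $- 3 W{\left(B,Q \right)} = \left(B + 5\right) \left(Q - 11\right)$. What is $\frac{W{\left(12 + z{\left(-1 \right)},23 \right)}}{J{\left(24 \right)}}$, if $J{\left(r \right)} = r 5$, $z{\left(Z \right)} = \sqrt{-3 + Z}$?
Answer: $- \frac{17}{30} - \frac{i}{15} \approx -0.56667 - 0.066667 i$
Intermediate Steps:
$W{\left(B,Q \right)} = - \frac{\left(-11 + Q\right) \left(5 + B\right)}{3}$ ($W{\left(B,Q \right)} = - \frac{\left(B + 5\right) \left(Q - 11\right)}{3} = - \frac{\left(5 + B\right) \left(-11 + Q\right)}{3} = - \frac{\left(-11 + Q\right) \left(5 + B\right)}{3}$)
$J{\left(r \right)} = 5 r$
$\frac{W{\left(12 + z{\left(-1 \right)},23 \right)}}{J{\left(24 \right)}} = \frac{\frac{55}{3} - \frac{115}{3} + \frac{11 \left(12 + \sqrt{-3 - 1}\right)}{3} - \frac{1}{3} \left(12 + \sqrt{-3 - 1}\right) 23}{5 \cdot 24} = \frac{\frac{55}{3} - \frac{115}{3} + \frac{11 \left(12 + \sqrt{-4}\right)}{3} - \frac{1}{3} \left(12 + \sqrt{-4}\right) 23}{120} = \left(\frac{55}{3} - \frac{115}{3} + \frac{11 \left(12 + 2 i\right)}{3} - \frac{1}{3} \left(12 + 2 i\right) 23\right) \frac{1}{120} = \left(\frac{55}{3} - \frac{115}{3} + \left(44 + \frac{22 i}{3}\right) - \left(92 + \frac{46 i}{3}\right)\right) \frac{1}{120} = \left(-68 - 8 i\right) \frac{1}{120} = - \frac{17}{30} - \frac{i}{15}$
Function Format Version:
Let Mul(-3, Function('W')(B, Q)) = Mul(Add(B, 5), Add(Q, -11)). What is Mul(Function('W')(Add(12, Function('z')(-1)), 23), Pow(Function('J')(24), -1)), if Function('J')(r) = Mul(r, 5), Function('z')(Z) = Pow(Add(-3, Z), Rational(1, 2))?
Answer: Add(Rational(-17, 30), Mul(Rational(-1, 15), I)) ≈ Add(-0.56667, Mul(-0.066667, I))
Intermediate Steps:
Function('W')(B, Q) = Mul(Rational(-1, 3), Add(-11, Q), Add(5, B)) (Function('W')(B, Q) = Mul(Rational(-1, 3), Mul(Add(B, 5), Add(Q, -11))) = Mul(Rational(-1, 3), Mul(Add(5, B), Add(-11, Q))) = Mul(Rational(-1, 3), Mul(Add(-11, Q), Add(5, B))) = Mul(Rational(-1, 3), Add(-11, Q), Add(5, B)))
Function('J')(r) = Mul(5, r)
Mul(Function('W')(Add(12, Function('z')(-1)), 23), Pow(Function('J')(24), -1)) = Mul(Add(Rational(55, 3), Mul(Rational(-5, 3), 23), Mul(Rational(11, 3), Add(12, Pow(Add(-3, -1), Rational(1, 2)))), Mul(Rational(-1, 3), Add(12, Pow(Add(-3, -1), Rational(1, 2))), 23)), Pow(Mul(5, 24), -1)) = Mul(Add(Rational(55, 3), Rational(-115, 3), Mul(Rational(11, 3), Add(12, Pow(-4, Rational(1, 2)))), Mul(Rational(-1, 3), Add(12, Pow(-4, Rational(1, 2))), 23)), Pow(120, -1)) = Mul(Add(Rational(55, 3), Rational(-115, 3), Mul(Rational(11, 3), Add(12, Mul(2, I))), Mul(Rational(-1, 3), Add(12, Mul(2, I)), 23)), Rational(1, 120)) = Mul(Add(Rational(55, 3), Rational(-115, 3), Add(44, Mul(Rational(22, 3), I)), Add(-92, Mul(Rational(-46, 3), I))), Rational(1, 120)) = Mul(Add(-68, Mul(-8, I)), Rational(1, 120)) = Add(Rational(-17, 30), Mul(Rational(-1, 15), I))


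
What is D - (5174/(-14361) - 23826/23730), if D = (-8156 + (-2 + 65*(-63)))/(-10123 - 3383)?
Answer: 193614699969/85234497670 ≈ 2.2716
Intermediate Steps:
D = 12253/13506 (D = (-8156 + (-2 - 4095))/(-13506) = (-8156 - 4097)*(-1/13506) = -12253*(-1/13506) = 12253/13506 ≈ 0.90723)
D - (5174/(-14361) - 23826/23730) = 12253/13506 - (5174/(-14361) - 23826/23730) = 12253/13506 - (5174*(-1/14361) - 23826*1/23730) = 12253/13506 - (-5174/14361 - 3971/3955) = 12253/13506 - 1*(-77490701/56797755) = 12253/13506 + 77490701/56797755 = 193614699969/85234497670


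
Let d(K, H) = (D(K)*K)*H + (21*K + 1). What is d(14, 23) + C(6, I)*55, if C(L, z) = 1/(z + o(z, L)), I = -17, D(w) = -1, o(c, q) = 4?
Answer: -406/13 ≈ -31.231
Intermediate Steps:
d(K, H) = 1 + 21*K - H*K (d(K, H) = (-K)*H + (21*K + 1) = -H*K + (1 + 21*K) = 1 + 21*K - H*K)
C(L, z) = 1/(4 + z) (C(L, z) = 1/(z + 4) = 1/(4 + z))
d(14, 23) + C(6, I)*55 = (1 + 21*14 - 1*23*14) + 55/(4 - 17) = (1 + 294 - 322) + 55/(-13) = -27 - 1/13*55 = -27 - 55/13 = -406/13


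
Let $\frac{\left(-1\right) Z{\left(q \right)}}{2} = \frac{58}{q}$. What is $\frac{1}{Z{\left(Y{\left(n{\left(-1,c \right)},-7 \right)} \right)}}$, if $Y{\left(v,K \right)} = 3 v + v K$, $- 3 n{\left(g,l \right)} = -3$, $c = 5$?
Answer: $\frac{1}{29} \approx 0.034483$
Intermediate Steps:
$n{\left(g,l \right)} = 1$ ($n{\left(g,l \right)} = \left(- \frac{1}{3}\right) \left(-3\right) = 1$)
$Y{\left(v,K \right)} = 3 v + K v$
$Z{\left(q \right)} = - \frac{116}{q}$ ($Z{\left(q \right)} = - 2 \frac{58}{q} = - \frac{116}{q}$)
$\frac{1}{Z{\left(Y{\left(n{\left(-1,c \right)},-7 \right)} \right)}} = \frac{1}{\left(-116\right) \frac{1}{1 \left(3 - 7\right)}} = \frac{1}{\left(-116\right) \frac{1}{1 \left(-4\right)}} = \frac{1}{\left(-116\right) \frac{1}{-4}} = \frac{1}{\left(-116\right) \left(- \frac{1}{4}\right)} = \frac{1}{29}$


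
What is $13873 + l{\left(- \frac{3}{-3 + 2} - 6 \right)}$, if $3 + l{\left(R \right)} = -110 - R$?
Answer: $13763$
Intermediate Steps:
$l{\left(R \right)} = -113 - R$ ($l{\left(R \right)} = -3 - \left(110 + R\right) = -113 - R$)
$13873 + l{\left(- \frac{3}{-3 + 2} - 6 \right)} = 13873 - \left(107 - \frac{3}{-3 + 2}\right) = 13873 - \left(107 + 3\right) = 13873 - 110 = 13763$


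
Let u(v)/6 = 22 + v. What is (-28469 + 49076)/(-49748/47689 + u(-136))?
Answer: -982727223/32669024 ≈ -30.081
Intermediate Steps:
u(v) = 132 + 6*v (u(v) = 6*(22 + v) = 132 + 6*v)
(-28469 + 49076)/(-49748/47689 + u(-136)) = (-28469 + 49076)/(-49748/47689 + (132 + 6*(-136))) = 20607/(-49748*1/47689 + (132 - 816)) = 20607/(-49748/47689 - 684) = 20607/(-32669024/47689) = 20607*(-47689/32669024) = -982727223/32669024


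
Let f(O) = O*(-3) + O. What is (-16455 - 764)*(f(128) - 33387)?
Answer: 579298817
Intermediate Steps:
f(O) = -2*O (f(O) = -3*O + O = -2*O)
(-16455 - 764)*(f(128) - 33387) = (-16455 - 764)*(-2*128 - 33387) = -17219*(-256 - 33387) = -17219*(-33643) = 579298817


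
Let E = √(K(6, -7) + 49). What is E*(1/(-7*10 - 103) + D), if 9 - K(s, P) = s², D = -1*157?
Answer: -27162*√22/173 ≈ -736.42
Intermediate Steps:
D = -157
K(s, P) = 9 - s²
E = √22 (E = √((9 - 1*6²) + 49) = √((9 - 1*36) + 49) = √((9 - 36) + 49) = √(-27 + 49) = √22 ≈ 4.6904)
E*(1/(-7*10 - 103) + D) = √22*(1/(-7*10 - 103) - 157) = √22*(1/(-70 - 103) - 157) = √22*(1/(-173) - 157) = √22*(-1/173 - 157) = √22*(-27162/173) = -27162*√22/173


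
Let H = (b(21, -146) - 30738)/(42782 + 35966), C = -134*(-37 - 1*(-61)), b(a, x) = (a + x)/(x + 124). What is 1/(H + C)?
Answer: -1732456/5572254607 ≈ -0.00031091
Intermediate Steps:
b(a, x) = (a + x)/(124 + x)
C = -3216 (C = -134*(-37 + 61) = -134*24 = -3216)
H = -676111/1732456 (H = ((21 - 146)/(124 - 146) - 30738)/(42782 + 35966) = (-125/(-22) - 30738)/78748 = (-1/22*(-125) - 30738)*(1/78748) = (125/22 - 30738)*(1/78748) = -676111/22*1/78748 = -676111/1732456 ≈ -0.39026)
1/(H + C) = 1/(-676111/1732456 - 3216) = 1/(-5572254607/1732456) = -1732456/5572254607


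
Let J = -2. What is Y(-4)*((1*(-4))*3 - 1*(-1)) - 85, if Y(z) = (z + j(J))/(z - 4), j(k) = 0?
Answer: -181/2 ≈ -90.500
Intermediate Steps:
Y(z) = z/(-4 + z) (Y(z) = (z + 0)/(z - 4) = z/(-4 + z))
Y(-4)*((1*(-4))*3 - 1*(-1)) - 85 = (-4/(-4 - 4))*((1*(-4))*3 - 1*(-1)) - 85 = (-4/(-8))*(-4*3 + 1) - 85 = (-4*(-⅛))*(-12 + 1) - 85 = (½)*(-11) - 85 = -11/2 - 85 = -181/2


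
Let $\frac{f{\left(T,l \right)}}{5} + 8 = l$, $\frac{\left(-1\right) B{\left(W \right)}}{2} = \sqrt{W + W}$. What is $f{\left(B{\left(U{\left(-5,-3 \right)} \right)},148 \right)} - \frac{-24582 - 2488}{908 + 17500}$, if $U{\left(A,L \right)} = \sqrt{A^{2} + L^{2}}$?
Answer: $\frac{6456335}{9204} \approx 701.47$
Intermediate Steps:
$B{\left(W \right)} = - 2 \sqrt{2} \sqrt{W}$ ($B{\left(W \right)} = - 2 \sqrt{W + W} = - 2 \sqrt{2 W} = - 2 \sqrt{2} \sqrt{W}$)
$f{\left(T,l \right)} = -40 + 5 l$
$f{\left(B{\left(U{\left(-5,-3 \right)} \right)},148 \right)} - \frac{-24582 - 2488}{908 + 17500} = \left(-40 + 5 \cdot 148\right) - \frac{-24582 - 2488}{908 + 17500} = \left(-40 + 740\right) - - \frac{27070}{18408} = 700 - \left(-27070\right) \frac{1}{18408} = 700 - - \frac{13535}{9204} = 700 + \frac{13535}{9204} = \frac{6456335}{9204}$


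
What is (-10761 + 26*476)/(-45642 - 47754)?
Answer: -1615/93396 ≈ -0.017292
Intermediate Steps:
(-10761 + 26*476)/(-45642 - 47754) = (-10761 + 12376)/(-93396) = 1615*(-1/93396) = -1615/93396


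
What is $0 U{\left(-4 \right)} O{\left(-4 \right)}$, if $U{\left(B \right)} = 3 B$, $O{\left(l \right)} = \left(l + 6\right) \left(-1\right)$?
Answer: $0$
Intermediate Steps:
$O{\left(l \right)} = -6 - l$ ($O{\left(l \right)} = \left(6 + l\right) \left(-1\right) = -6 - l$)
$0 U{\left(-4 \right)} O{\left(-4 \right)} = 0 \cdot 3 \left(-4\right) \left(-6 - -4\right) = 0 \left(-12\right) \left(-6 + 4\right) = 0 \left(-2\right) = 0$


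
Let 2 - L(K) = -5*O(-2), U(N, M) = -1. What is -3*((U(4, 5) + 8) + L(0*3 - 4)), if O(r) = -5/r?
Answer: -129/2 ≈ -64.500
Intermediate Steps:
L(K) = 29/2 (L(K) = 2 - (-5)*(-5/(-2)) = 2 - (-5)*(-5*(-½)) = 2 - (-5)*5/2 = 2 - 1*(-25/2) = 2 + 25/2 = 29/2)
-3*((U(4, 5) + 8) + L(0*3 - 4)) = -3*((-1 + 8) + 29/2) = -3*(7 + 29/2) = -3*43/2 = -129/2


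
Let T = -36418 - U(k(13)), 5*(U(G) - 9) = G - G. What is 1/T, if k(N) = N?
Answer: -1/36427 ≈ -2.7452e-5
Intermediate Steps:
U(G) = 9 (U(G) = 9 + (G - G)/5 = 9 + (⅕)*0 = 9 + 0 = 9)
T = -36427 (T = -36418 - 1*9 = -36418 - 9 = -36427)
1/T = 1/(-36427) = -1/36427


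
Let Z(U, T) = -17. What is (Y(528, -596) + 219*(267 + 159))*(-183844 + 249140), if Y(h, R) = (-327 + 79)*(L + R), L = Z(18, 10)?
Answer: 16018284128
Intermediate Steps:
L = -17
Y(h, R) = 4216 - 248*R (Y(h, R) = (-327 + 79)*(-17 + R) = -248*(-17 + R) = 4216 - 248*R)
(Y(528, -596) + 219*(267 + 159))*(-183844 + 249140) = ((4216 - 248*(-596)) + 219*(267 + 159))*(-183844 + 249140) = ((4216 + 147808) + 219*426)*65296 = (152024 + 93294)*65296 = 245318*65296 = 16018284128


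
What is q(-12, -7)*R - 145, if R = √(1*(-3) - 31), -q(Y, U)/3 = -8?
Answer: -145 + 24*I*√34 ≈ -145.0 + 139.94*I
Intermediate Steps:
q(Y, U) = 24 (q(Y, U) = -3*(-8) = 24)
R = I*√34 (R = √(-3 - 31) = √(-34) = I*√34 ≈ 5.8309*I)
q(-12, -7)*R - 145 = 24*(I*√34) - 145 = 24*I*√34 - 145 = -145 + 24*I*√34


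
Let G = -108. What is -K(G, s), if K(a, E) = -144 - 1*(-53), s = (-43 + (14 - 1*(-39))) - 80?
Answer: 91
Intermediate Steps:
s = -70 (s = (-43 + (14 + 39)) - 80 = (-43 + 53) - 80 = 10 - 80 = -70)
K(a, E) = -91 (K(a, E) = -144 + 53 = -91)
-K(G, s) = -1*(-91) = 91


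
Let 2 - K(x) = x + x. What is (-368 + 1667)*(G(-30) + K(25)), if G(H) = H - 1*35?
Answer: -146787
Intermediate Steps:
K(x) = 2 - 2*x (K(x) = 2 - (x + x) = 2 - 2*x)
G(H) = -35 + H (G(H) = H - 35 = -35 + H)
(-368 + 1667)*(G(-30) + K(25)) = (-368 + 1667)*((-35 - 30) + (2 - 2*25)) = 1299*(-65 + (2 - 50)) = 1299*(-65 - 48) = 1299*(-113) = -146787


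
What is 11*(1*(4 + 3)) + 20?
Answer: 97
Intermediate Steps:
11*(1*(4 + 3)) + 20 = 11*(1*7) + 20 = 11*7 + 20 = 77 + 20 = 97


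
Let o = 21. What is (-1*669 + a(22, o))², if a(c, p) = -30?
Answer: 488601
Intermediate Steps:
(-1*669 + a(22, o))² = (-1*669 - 30)² = (-669 - 30)² = (-699)² = 488601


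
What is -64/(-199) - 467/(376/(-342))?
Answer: 15903575/37412 ≈ 425.09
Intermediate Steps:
-64/(-199) - 467/(376/(-342)) = -64*(-1/199) - 467/(376*(-1/342)) = 64/199 - 467/(-188/171) = 64/199 - 467*(-171/188) = 64/199 + 79857/188 = 15903575/37412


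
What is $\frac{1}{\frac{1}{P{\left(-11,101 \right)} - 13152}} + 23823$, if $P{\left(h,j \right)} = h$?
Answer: $10660$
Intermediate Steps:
$\frac{1}{\frac{1}{P{\left(-11,101 \right)} - 13152}} + 23823 = \frac{1}{\frac{1}{-11 - 13152}} + 23823 = \frac{1}{\frac{1}{-13163}} + 23823 = \frac{1}{- \frac{1}{13163}} + 23823 = -13163 + 23823 = 10660$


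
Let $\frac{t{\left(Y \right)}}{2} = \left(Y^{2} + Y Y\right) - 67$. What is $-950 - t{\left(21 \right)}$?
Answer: $-2580$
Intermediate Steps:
$t{\left(Y \right)} = -134 + 4 Y^{2}$ ($t{\left(Y \right)} = 2 \left(\left(Y^{2} + Y Y\right) - 67\right) = 2 \left(\left(Y^{2} + Y^{2}\right) - 67\right) = 2 \left(2 Y^{2} - 67\right) = 2 \left(-67 + 2 Y^{2}\right) = -134 + 4 Y^{2}$)
$-950 - t{\left(21 \right)} = -950 - \left(-134 + 4 \cdot 21^{2}\right) = -950 - \left(-134 + 4 \cdot 441\right) = -950 - \left(-134 + 1764\right) = -950 - 1630 = -2580$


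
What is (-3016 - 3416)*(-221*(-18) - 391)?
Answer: -23071584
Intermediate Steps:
(-3016 - 3416)*(-221*(-18) - 391) = -6432*(3978 - 391) = -6432*3587 = -23071584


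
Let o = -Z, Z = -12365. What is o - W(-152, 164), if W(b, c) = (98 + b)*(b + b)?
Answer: -4051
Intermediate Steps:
W(b, c) = 2*b*(98 + b) (W(b, c) = (98 + b)*(2*b) = 2*b*(98 + b))
o = 12365 (o = -1*(-12365) = 12365)
o - W(-152, 164) = 12365 - 2*(-152)*(98 - 152) = 12365 - 2*(-152)*(-54) = 12365 - 1*16416 = 12365 - 16416 = -4051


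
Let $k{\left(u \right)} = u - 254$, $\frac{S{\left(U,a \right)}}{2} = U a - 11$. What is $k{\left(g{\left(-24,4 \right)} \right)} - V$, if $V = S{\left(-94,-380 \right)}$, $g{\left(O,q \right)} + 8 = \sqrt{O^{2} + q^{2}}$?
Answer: $-71680 + 4 \sqrt{37} \approx -71656.0$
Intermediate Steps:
$g{\left(O,q \right)} = -8 + \sqrt{O^{2} + q^{2}}$
$S{\left(U,a \right)} = -22 + 2 U a$ ($S{\left(U,a \right)} = 2 \left(U a - 11\right) = 2 \left(-11 + U a\right) = -22 + 2 U a$)
$k{\left(u \right)} = -254 + u$ ($k{\left(u \right)} = u - 254 = -254 + u$)
$V = 71418$ ($V = -22 + 2 \left(-94\right) \left(-380\right) = -22 + 71440 = 71418$)
$k{\left(g{\left(-24,4 \right)} \right)} - V = \left(-254 - \left(8 - \sqrt{\left(-24\right)^{2} + 4^{2}}\right)\right) - 71418 = \left(-254 - \left(8 - \sqrt{576 + 16}\right)\right) - 71418 = \left(-254 - \left(8 - \sqrt{592}\right)\right) - 71418 = \left(-254 - \left(8 - 4 \sqrt{37}\right)\right) - 71418 = \left(-262 + 4 \sqrt{37}\right) - 71418 = -71680 + 4 \sqrt{37}$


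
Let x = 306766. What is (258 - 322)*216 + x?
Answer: 292942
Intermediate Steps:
(258 - 322)*216 + x = (258 - 322)*216 + 306766 = -64*216 + 306766 = -13824 + 306766 = 292942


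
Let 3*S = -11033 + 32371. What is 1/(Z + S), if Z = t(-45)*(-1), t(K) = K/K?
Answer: 3/21335 ≈ 0.00014061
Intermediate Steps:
t(K) = 1
S = 21338/3 (S = (-11033 + 32371)/3 = (⅓)*21338 = 21338/3 ≈ 7112.7)
Z = -1 (Z = 1*(-1) = -1)
1/(Z + S) = 1/(-1 + 21338/3) = 1/(21335/3) = 3/21335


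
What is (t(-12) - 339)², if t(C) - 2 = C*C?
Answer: 37249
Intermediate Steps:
t(C) = 2 + C² (t(C) = 2 + C*C = 2 + C²)
(t(-12) - 339)² = ((2 + (-12)²) - 339)² = ((2 + 144) - 339)² = (146 - 339)² = (-193)² = 37249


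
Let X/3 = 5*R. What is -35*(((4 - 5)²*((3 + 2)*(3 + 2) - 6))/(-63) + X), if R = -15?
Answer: 70970/9 ≈ 7885.6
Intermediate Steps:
X = -225 (X = 3*(5*(-15)) = 3*(-75) = -225)
-35*(((4 - 5)²*((3 + 2)*(3 + 2) - 6))/(-63) + X) = -35*(((4 - 5)²*((3 + 2)*(3 + 2) - 6))/(-63) - 225) = -35*(((-1)²*(5*5 - 6))*(-1/63) - 225) = -35*((1*(25 - 6))*(-1/63) - 225) = -35*((1*19)*(-1/63) - 225) = -35*(19*(-1/63) - 225) = -35*(-19/63 - 225) = -35*(-14194/63) = 70970/9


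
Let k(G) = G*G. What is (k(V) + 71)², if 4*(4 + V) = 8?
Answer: 5625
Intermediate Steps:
V = -2 (V = -4 + (¼)*8 = -4 + 2 = -2)
k(G) = G²
(k(V) + 71)² = ((-2)² + 71)² = (4 + 71)² = 75² = 5625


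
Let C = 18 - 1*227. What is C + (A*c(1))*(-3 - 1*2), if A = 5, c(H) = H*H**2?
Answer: -234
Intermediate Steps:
c(H) = H**3
C = -209 (C = 18 - 227 = -209)
C + (A*c(1))*(-3 - 1*2) = -209 + (5*1**3)*(-3 - 1*2) = -209 + (5*1)*(-3 - 2) = -209 + 5*(-5) = -209 - 25 = -234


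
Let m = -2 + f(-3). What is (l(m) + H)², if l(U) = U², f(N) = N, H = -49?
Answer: 576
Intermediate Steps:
m = -5 (m = -2 - 3 = -5)
(l(m) + H)² = ((-5)² - 49)² = (25 - 49)² = (-24)² = 576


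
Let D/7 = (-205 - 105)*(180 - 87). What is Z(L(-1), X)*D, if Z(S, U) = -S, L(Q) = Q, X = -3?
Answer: -201810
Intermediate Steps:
D = -201810 (D = 7*((-205 - 105)*(180 - 87)) = 7*(-310*93) = 7*(-28830) = -201810)
Z(L(-1), X)*D = -1*(-1)*(-201810) = 1*(-201810) = -201810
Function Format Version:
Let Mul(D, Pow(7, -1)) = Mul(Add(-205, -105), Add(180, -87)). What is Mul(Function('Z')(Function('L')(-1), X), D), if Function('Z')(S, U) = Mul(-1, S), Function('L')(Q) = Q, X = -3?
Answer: -201810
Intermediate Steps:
D = -201810 (D = Mul(7, Mul(Add(-205, -105), Add(180, -87))) = Mul(7, Mul(-310, 93)) = Mul(7, -28830) = -201810)
Mul(Function('Z')(Function('L')(-1), X), D) = Mul(Mul(-1, -1), -201810) = Mul(1, -201810) = -201810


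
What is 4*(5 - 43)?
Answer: -152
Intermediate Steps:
4*(5 - 43) = 4*(-38) = -152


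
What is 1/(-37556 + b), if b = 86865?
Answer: 1/49309 ≈ 2.0280e-5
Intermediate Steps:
1/(-37556 + b) = 1/(-37556 + 86865) = 1/49309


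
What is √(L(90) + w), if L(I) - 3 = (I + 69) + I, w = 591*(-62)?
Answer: I*√36390 ≈ 190.76*I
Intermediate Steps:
w = -36642
L(I) = 72 + 2*I (L(I) = 3 + ((I + 69) + I) = 3 + ((69 + I) + I) = 3 + (69 + 2*I) = 72 + 2*I)
√(L(90) + w) = √((72 + 2*90) - 36642) = √((72 + 180) - 36642) = √(252 - 36642) = √(-36390) = I*√36390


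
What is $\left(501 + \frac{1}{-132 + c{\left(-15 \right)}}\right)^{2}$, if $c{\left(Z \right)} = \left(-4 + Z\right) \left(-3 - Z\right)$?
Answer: $\frac{32529368881}{129600} \approx 2.51 \cdot 10^{5}$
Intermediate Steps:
$\left(501 + \frac{1}{-132 + c{\left(-15 \right)}}\right)^{2} = \left(501 + \frac{1}{-132 - 228}\right)^{2} = \left(501 + \frac{1}{-360}\right)^{2} = \left(501 - \frac{1}{360}\right)^{2} = \left(\frac{180359}{360}\right)^{2} = \frac{32529368881}{129600}$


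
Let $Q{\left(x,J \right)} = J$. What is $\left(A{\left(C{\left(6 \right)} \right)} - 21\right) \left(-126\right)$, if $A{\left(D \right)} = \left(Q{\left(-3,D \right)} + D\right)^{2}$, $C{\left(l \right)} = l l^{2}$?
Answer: $-23511978$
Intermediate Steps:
$C{\left(l \right)} = l^{3}$
$A{\left(D \right)} = 4 D^{2}$ ($A{\left(D \right)} = \left(D + D\right)^{2} = \left(2 D\right)^{2} = 4 D^{2}$)
$\left(A{\left(C{\left(6 \right)} \right)} - 21\right) \left(-126\right) = \left(4 \left(6^{3}\right)^{2} - 21\right) \left(-126\right) = \left(4 \cdot 216^{2} - 21\right) \left(-126\right) = \left(4 \cdot 46656 - 21\right) \left(-126\right) = \left(186624 - 21\right) \left(-126\right) = 186603 \left(-126\right) = -23511978$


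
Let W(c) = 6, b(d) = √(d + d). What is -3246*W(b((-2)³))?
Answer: -19476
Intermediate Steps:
b(d) = √2*√d (b(d) = √(2*d) = √2*√d)
-3246*W(b((-2)³)) = -3246*6 = -19476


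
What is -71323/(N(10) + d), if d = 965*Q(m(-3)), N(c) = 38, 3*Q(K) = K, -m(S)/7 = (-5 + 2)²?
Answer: 71323/20227 ≈ 3.5261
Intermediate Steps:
m(S) = -63 (m(S) = -7*(-5 + 2)² = -7*(-3)² = -7*9 = -63)
Q(K) = K/3
d = -20265 (d = 965*((⅓)*(-63)) = 965*(-21) = -20265)
-71323/(N(10) + d) = -71323/(38 - 20265) = -71323/(-20227) = -71323*(-1/20227) = 71323/20227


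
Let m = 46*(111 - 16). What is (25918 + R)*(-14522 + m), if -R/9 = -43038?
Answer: -4195415520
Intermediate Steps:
R = 387342 (R = -9*(-43038) = 387342)
m = 4370 (m = 46*95 = 4370)
(25918 + R)*(-14522 + m) = (25918 + 387342)*(-14522 + 4370) = 413260*(-10152) = -4195415520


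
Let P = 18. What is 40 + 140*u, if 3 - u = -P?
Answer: 2980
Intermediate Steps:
u = 21 (u = 3 - (-1)*18 = 3 - 1*(-18) = 3 + 18 = 21)
40 + 140*u = 40 + 140*21 = 40 + 2940 = 2980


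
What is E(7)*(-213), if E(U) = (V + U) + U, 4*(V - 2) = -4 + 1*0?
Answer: -3195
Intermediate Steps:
V = 1 (V = 2 + (-4 + 1*0)/4 = 2 + (-4 + 0)/4 = 2 + (¼)*(-4) = 2 - 1 = 1)
E(U) = 1 + 2*U (E(U) = (1 + U) + U = 1 + 2*U)
E(7)*(-213) = (1 + 2*7)*(-213) = (1 + 14)*(-213) = 15*(-213) = -3195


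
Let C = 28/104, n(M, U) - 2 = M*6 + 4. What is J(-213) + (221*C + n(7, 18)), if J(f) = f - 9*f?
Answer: 3623/2 ≈ 1811.5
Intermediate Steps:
n(M, U) = 6 + 6*M (n(M, U) = 2 + (M*6 + 4) = 2 + (6*M + 4) = 2 + (4 + 6*M) = 6 + 6*M)
C = 7/26 (C = 28*(1/104) = 7/26 ≈ 0.26923)
J(f) = -8*f
J(-213) + (221*C + n(7, 18)) = -8*(-213) + (221*(7/26) + (6 + 6*7)) = 1704 + (119/2 + (6 + 42)) = 1704 + (119/2 + 48) = 1704 + 215/2 = 3623/2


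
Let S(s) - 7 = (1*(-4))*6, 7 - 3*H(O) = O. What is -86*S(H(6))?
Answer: 1462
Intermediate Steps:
H(O) = 7/3 - O/3
S(s) = -17 (S(s) = 7 + (1*(-4))*6 = 7 - 4*6 = 7 - 24 = -17)
-86*S(H(6)) = -86*(-17) = 1462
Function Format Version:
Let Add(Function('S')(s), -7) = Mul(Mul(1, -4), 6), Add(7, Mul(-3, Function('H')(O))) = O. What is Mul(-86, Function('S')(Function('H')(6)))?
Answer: 1462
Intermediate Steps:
Function('H')(O) = Add(Rational(7, 3), Mul(Rational(-1, 3), O))
Function('S')(s) = -17 (Function('S')(s) = Add(7, Mul(Mul(1, -4), 6)) = Add(7, Mul(-4, 6)) = Add(7, -24) = -17)
Mul(-86, Function('S')(Function('H')(6))) = Mul(-86, -17) = 1462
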